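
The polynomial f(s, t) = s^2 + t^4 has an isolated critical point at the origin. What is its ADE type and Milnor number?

The Hessian of f at 0 is [[2, 0], [0, 0]] with rank 1, so corank 1. A Groebner basis of the Jacobian ideal J(f) in C{s,t} is {t^3, s}; counting standard monomials gives mu = 3. Corank 1: A-series; mu = 3 gives A_3.

Type A_{3}, Milnor number mu = 3.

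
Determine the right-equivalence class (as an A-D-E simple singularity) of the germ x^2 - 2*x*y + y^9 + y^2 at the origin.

A_8

The Hessian of f at 0 has rank 1. Corank 1: A-series; mu = 8 gives A_8.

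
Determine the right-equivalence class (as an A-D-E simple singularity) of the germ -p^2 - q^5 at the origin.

The Hessian of f at 0 is [[-2, 0], [0, 0]] with rank 1, so corank 1. A Groebner basis of the Jacobian ideal J(f) in C{p,q} is {q^4, p}; counting standard monomials gives mu = 4. Corank 1: A-series; mu = 4 gives A_4.

A4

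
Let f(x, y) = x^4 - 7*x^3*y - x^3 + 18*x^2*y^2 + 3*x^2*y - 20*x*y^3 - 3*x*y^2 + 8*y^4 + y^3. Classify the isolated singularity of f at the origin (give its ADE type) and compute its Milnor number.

Type E7, Milnor number mu = 7.

The Hessian of f at 0 is [[0, 0], [0, 0]] with rank 0, so corank 2. A Groebner basis of the Jacobian ideal J(f) in C{x,y} is {3*x^2 - 6*x*y + y^4 + y^3 + 3*y^2, x^3 - 9*x^2 + 18*x*y - 4*y^3 - 9*y^2, x^2*y - 5*x^2 + 10*x*y - 8*y^3/3 - 5*y^2, -2*x^2 + x*y^2 + 4*x*y - 5*y^3/3 - 2*y^2}; counting standard monomials gives mu = 7. Corank 2; j^3 = -(x - y)^3 is a perfect cube, so E-series; the 4-jet and mu = 7 give E_7.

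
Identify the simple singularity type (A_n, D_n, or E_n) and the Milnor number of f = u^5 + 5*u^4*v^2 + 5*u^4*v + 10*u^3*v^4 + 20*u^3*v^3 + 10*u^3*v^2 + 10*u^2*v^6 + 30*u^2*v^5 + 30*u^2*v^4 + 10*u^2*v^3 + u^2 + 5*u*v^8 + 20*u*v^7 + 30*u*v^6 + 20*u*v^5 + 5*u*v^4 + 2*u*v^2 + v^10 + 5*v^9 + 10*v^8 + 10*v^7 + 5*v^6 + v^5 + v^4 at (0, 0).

Type A_4, Milnor number mu = 4.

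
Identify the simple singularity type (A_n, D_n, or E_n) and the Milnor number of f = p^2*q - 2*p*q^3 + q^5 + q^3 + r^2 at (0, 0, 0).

Type D_4, Milnor number mu = 4.

The Hessian of f at 0 is [[0, 0, 0], [0, 0, 0], [0, 0, 2]] with rank 1, so corank 2. A Groebner basis of the Jacobian ideal J(f) in C{p,q,r} is {q^3, p^2 + 3*q^2, p*q, r}; counting standard monomials gives mu = 4. Corank 2; j^3 = q*(p^2 + q^2) splits into three distinct lines over C (the quadratic factor has nonzero discriminant), so D_4.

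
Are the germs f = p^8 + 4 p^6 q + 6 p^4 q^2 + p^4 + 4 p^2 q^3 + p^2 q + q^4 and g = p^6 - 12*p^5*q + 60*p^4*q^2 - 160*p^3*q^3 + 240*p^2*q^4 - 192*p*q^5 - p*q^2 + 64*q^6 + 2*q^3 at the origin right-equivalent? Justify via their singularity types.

No.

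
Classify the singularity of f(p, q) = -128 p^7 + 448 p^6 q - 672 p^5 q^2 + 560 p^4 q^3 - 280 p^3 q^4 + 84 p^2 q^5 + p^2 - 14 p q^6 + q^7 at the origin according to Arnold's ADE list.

The Hessian of f at 0 has rank 1. Corank 1: A-series; mu = 6 gives A_6.

A6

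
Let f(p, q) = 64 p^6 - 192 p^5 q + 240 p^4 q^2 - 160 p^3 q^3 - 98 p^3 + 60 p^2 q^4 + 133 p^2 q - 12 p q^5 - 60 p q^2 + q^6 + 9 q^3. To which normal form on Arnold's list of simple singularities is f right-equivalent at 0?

D_7

The Hessian of f at 0 is [[0, 0], [0, 0]] with rank 0, so corank 2. A Groebner basis of the Jacobian ideal J(f) in C{p,q} is {117649*p*q/12 + q^5 - 16807*q^2/4, p*q^2 - 3*q^3/7, p^2 - 13*p*q/14 + 3*q^2/14}; counting standard monomials gives mu = 7. Corank 2; j^3 = -(2*p - q)*(7*p - 3*q)^2 has shape L^2 M (L != M), so D-series; mu = 7 gives D_7.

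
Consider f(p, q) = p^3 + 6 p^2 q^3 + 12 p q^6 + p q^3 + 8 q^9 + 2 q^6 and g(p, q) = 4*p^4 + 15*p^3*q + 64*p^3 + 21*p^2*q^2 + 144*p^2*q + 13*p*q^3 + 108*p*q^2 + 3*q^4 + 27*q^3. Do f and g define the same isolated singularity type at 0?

Yes.

The Hessian of f at 0 is [[0, 0], [0, 0]] with rank 0, so corank 2. A Groebner basis of the Jacobian ideal J(f) in C{p,q} is {p^3, p*q^2, 3*p^2 + q^3}; counting standard monomials gives mu = 7. Corank 2; j^3 = p^3 is a perfect cube, so E-series; the 4-jet and mu = 7 give E_7. The Hessian of g at 0 is [[0, 0], [0, 0]] with rank 0, so corank 2. A Groebner basis of the Jacobian ideal J(g) in C{p,q} is {196608*p^2 + 294912*p*q + q^4 + 64*q^3 + 110592*q^2, p^3 + 1008*p^2 + 1512*p*q + 3*q^3/4 + 567*q^2, p^2*q - 832*p^2 - 1248*p*q - 5*q^3/6 - 468*q^2, 512*p^2 + p*q^2 + 768*p*q + 11*q^3/12 + 288*q^2}; counting standard monomials gives mu = 7. Corank 2; j^3 = (4*p + 3*q)^3 is a perfect cube, so E-series; the 4-jet and mu = 7 give E_7. Both have type E_7, hence right-equivalent.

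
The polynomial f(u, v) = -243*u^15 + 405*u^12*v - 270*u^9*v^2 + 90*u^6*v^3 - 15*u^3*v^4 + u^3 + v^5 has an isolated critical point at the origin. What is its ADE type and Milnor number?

Type E_{8}, Milnor number mu = 8.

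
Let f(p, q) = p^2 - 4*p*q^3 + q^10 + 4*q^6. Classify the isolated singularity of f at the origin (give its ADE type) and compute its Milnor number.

The Hessian of f at 0 is [[2, 0], [0, 0]] with rank 1, so corank 1. A Groebner basis of the Jacobian ideal J(f) in C{p,q} is {p^3, -p/2 + q^3}; counting standard monomials gives mu = 9. Corank 1: A-series; mu = 9 gives A_9.

Type A_9, Milnor number mu = 9.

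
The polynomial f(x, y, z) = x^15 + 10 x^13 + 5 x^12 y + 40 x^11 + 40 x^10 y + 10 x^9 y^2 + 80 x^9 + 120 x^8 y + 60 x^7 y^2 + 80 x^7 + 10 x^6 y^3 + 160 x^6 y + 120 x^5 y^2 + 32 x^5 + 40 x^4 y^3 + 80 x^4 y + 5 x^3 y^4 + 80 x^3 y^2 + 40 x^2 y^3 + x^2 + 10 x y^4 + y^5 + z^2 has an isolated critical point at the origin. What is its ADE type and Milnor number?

Type A_4, Milnor number mu = 4.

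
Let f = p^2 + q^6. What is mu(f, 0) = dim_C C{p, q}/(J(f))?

5

The Hessian of f at 0 has rank 1. Corank 1: A-series; mu = 5 gives A_5.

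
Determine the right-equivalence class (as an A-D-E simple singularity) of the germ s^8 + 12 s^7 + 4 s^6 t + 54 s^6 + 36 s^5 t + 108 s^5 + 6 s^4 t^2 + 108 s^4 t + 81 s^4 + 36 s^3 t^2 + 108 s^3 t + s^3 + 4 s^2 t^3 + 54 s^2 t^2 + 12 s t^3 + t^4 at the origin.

The Hessian of f at 0 is [[0, 0], [0, 0]] with rank 0, so corank 2. A Groebner basis of the Jacobian ideal J(f) in C{s,t} is {t^4, s*t^2 + t^3/9, s^2}; counting standard monomials gives mu = 6. Corank 2; j^3 = s^3 is a perfect cube, so E-series; the 4-jet and mu = 6 give E_6.

E_6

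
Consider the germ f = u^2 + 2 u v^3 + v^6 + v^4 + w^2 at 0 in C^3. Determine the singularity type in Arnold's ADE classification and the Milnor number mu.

Type A3, Milnor number mu = 3.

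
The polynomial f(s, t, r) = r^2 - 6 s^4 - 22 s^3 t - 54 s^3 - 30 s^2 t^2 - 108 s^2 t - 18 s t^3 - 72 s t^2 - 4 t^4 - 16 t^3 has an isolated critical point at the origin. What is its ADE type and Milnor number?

Type E7, Milnor number mu = 7.

The Hessian of f at 0 is [[0, 0, 0], [0, 0, 0], [0, 0, 2]] with rank 1, so corank 2. A Groebner basis of the Jacobian ideal J(f) in C{s,t,r} is {19683*s^2 + 26244*s*t + t^4 + 27*t^3 + 8748*t^2, s^3 + 270*s^2 + 360*s*t + 2*t^3/3 + 120*t^2, s^2*t - 243*s^2 - 324*s*t - 7*t^3/9 - 108*t^2, 162*s^2 + s*t^2 + 216*s*t + 8*t^3/9 + 72*t^2, r}; counting standard monomials gives mu = 7. Corank 2; j^3 = -2*(3*s + 2*t)^3 is a perfect cube, so E-series; the 4-jet and mu = 7 give E_7.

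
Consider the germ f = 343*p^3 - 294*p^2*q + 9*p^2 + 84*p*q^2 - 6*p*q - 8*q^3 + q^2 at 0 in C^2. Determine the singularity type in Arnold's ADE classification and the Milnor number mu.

Type A_2, Milnor number mu = 2.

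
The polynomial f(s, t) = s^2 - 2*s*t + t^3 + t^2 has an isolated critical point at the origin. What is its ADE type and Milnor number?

The Hessian of f at 0 is [[2, -2], [-2, 2]] with rank 1, so corank 1. A Groebner basis of the Jacobian ideal J(f) in C{s,t} is {t^2, s - t}; counting standard monomials gives mu = 2. Corank 1: A-series; mu = 2 gives A_2.

Type A_{2}, Milnor number mu = 2.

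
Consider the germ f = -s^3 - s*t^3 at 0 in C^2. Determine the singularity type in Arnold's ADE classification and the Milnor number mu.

Type E7, Milnor number mu = 7.

The Hessian of f at 0 has rank 0. Corank 2; j^3 = -s^3 is a perfect cube, so E-series; the 4-jet and mu = 7 give E_7.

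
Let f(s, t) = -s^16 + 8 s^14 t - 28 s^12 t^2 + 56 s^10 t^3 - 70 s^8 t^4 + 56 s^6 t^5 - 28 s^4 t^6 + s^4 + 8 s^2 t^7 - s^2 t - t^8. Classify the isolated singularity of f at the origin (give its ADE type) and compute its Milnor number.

Type D_{9}, Milnor number mu = 9.

The Hessian of f at 0 is [[0, 0], [0, 0]] with rank 0, so corank 2. A Groebner basis of the Jacobian ideal J(f) in C{s,t} is {s^2/8 + t^7, s^3, s*t}; counting standard monomials gives mu = 9. Corank 2; j^3 = -s^2*t has shape L^2 M (L != M), so D-series; mu = 9 gives D_9.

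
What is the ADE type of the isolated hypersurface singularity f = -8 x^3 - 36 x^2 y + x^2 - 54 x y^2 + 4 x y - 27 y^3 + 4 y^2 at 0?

The Hessian of f at 0 is [[2, 4], [4, 8]] with rank 1, so corank 1. A Groebner basis of the Jacobian ideal J(f) in C{x,y} is {y^2, x + 2*y}; counting standard monomials gives mu = 2. Corank 1: A-series; mu = 2 gives A_2.

A2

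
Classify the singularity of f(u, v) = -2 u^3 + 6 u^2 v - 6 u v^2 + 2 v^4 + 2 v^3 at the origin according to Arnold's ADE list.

E6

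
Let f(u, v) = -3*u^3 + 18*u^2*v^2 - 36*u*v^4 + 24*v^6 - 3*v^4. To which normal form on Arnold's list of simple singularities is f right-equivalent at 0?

The Hessian of f at 0 is [[0, 0], [0, 0]] with rank 0, so corank 2. A Groebner basis of the Jacobian ideal J(f) in C{u,v} is {u^3, u^2*v, -u^2/4 + u*v^2, v^3}; counting standard monomials gives mu = 6. Corank 2; j^3 = -3*u^3 is a perfect cube, so E-series; the 4-jet and mu = 6 give E_6.

E6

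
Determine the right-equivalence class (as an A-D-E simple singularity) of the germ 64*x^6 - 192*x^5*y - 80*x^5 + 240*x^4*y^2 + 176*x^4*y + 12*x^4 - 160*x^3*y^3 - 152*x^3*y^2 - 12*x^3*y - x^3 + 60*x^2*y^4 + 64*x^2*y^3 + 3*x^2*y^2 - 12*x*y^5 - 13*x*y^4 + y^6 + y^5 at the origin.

The Hessian of f at 0 has rank 0. Corank 2; j^3 = -x^3 is a perfect cube, so E-series; the 5-jet and mu = 8 give E_8.

E_{8}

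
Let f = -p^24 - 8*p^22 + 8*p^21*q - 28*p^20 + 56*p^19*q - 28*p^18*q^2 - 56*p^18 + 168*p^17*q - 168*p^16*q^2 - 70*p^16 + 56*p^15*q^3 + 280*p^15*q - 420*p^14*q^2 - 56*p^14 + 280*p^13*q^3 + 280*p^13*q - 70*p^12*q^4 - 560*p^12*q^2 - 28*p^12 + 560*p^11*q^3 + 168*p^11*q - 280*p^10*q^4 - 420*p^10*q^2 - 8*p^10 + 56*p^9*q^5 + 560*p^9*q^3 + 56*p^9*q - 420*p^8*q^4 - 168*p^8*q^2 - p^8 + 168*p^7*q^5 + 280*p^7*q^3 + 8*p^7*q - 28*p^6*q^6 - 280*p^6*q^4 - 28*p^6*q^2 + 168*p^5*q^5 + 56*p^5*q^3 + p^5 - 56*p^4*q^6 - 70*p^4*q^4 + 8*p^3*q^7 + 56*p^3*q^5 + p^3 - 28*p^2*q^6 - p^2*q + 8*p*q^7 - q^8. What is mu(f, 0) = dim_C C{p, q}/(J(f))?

9

The Hessian of f at 0 has rank 0. Corank 2; j^3 = p^2*(p - q) has shape L^2 M (L != M), so D-series; mu = 9 gives D_9.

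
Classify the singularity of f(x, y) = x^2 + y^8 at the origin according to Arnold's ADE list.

A_{7}

The Hessian of f at 0 has rank 1. Corank 1: A-series; mu = 7 gives A_7.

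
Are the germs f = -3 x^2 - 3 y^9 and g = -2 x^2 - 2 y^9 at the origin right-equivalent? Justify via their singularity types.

The Hessian of f at 0 is [[-6, 0], [0, 0]] with rank 1, so corank 1. A Groebner basis of the Jacobian ideal J(f) in C{x,y} is {y^8, x}; counting standard monomials gives mu = 8. Corank 1: A-series; mu = 8 gives A_8. The Hessian of g at 0 is [[-4, 0], [0, 0]] with rank 1, so corank 1. A Groebner basis of the Jacobian ideal J(g) in C{x,y} is {y^8, x}; counting standard monomials gives mu = 8. Corank 1: A-series; mu = 8 gives A_8. Both have type A_8, hence right-equivalent.

Yes.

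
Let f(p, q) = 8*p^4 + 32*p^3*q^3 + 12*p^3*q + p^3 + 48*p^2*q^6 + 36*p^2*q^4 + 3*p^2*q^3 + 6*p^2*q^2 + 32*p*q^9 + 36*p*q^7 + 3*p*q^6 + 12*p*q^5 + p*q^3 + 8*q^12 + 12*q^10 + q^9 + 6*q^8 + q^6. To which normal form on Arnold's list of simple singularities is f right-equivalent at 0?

E_7

The Hessian of f at 0 has rank 0. Corank 2; j^3 = p^3 is a perfect cube, so E-series; the 4-jet and mu = 7 give E_7.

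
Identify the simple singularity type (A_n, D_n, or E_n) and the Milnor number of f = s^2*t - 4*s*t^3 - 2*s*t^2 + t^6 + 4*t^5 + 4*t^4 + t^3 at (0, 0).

Type D7, Milnor number mu = 7.

The Hessian of f at 0 has rank 0. Corank 2; j^3 = t*(s - t)^2 has shape L^2 M (L != M), so D-series; mu = 7 gives D_7.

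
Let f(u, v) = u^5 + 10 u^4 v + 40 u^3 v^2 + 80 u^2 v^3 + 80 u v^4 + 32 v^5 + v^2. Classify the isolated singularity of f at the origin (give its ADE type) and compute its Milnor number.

Type A4, Milnor number mu = 4.

The Hessian of f at 0 has rank 1. Corank 1: A-series; mu = 4 gives A_4.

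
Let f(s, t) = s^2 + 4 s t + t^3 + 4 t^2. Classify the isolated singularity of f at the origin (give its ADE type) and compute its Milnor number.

Type A_2, Milnor number mu = 2.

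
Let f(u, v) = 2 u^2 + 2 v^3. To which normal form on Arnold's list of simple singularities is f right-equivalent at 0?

A_{2}

The Hessian of f at 0 has rank 1. Corank 1: A-series; mu = 2 gives A_2.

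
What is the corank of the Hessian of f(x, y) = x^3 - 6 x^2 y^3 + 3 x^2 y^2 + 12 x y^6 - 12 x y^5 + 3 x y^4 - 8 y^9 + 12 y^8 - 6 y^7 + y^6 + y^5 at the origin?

The Hessian at 0 is [[0, 0], [0, 0]] of rank 0; hence corank 2.

2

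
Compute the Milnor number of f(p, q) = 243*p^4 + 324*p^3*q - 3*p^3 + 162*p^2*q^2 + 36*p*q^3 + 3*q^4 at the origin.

The Hessian of f at 0 has rank 0. Corank 2; j^3 = -3*p^3 is a perfect cube, so E-series; the 4-jet and mu = 6 give E_6.

6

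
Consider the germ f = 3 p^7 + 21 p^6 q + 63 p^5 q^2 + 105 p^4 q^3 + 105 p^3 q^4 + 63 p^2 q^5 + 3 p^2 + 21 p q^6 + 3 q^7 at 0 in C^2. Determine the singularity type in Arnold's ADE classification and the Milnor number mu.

The Hessian of f at 0 has rank 1. Corank 1: A-series; mu = 6 gives A_6.

Type A_6, Milnor number mu = 6.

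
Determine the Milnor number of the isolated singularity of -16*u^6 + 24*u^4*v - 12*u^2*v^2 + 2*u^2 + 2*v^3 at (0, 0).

2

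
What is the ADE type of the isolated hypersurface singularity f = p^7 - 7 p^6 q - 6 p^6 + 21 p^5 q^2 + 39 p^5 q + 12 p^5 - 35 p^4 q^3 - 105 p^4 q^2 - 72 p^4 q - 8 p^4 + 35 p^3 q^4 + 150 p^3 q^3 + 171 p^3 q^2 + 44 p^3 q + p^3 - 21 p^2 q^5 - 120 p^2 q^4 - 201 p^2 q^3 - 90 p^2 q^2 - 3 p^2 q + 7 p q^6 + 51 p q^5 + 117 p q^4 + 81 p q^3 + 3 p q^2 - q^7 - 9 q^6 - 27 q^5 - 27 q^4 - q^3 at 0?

E_7

The Hessian of f at 0 is [[0, 0], [0, 0]] with rank 0, so corank 2. A Groebner basis of the Jacobian ideal J(f) in C{p,q} is {3*p^2/4 - 3*p*q/2 + q^4 + q^3/4 + 3*q^2/4, p^3 - 15*p^2/4 + 15*p*q/2 - 9*q^3/4 - 15*q^2/4, p^2*q - 9*p^2/4 + 9*p*q/2 - 7*q^3/4 - 9*q^2/4, -p^2 + p*q^2 + 2*p*q - 4*q^3/3 - q^2}; counting standard monomials gives mu = 7. Corank 2; j^3 = (p - q)^3 is a perfect cube, so E-series; the 4-jet and mu = 7 give E_7.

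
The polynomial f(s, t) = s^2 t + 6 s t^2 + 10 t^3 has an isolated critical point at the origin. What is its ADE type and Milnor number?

The Hessian of f at 0 is [[0, 0], [0, 0]] with rank 0, so corank 2. A Groebner basis of the Jacobian ideal J(f) in C{s,t} is {t^3, s^2 - 6*t^2, s*t + 3*t^2}; counting standard monomials gives mu = 4. Corank 2; j^3 = t*(s^2 + 6*s*t + 10*t^2) splits into three distinct lines over C (the quadratic factor has nonzero discriminant), so D_4.

Type D_4, Milnor number mu = 4.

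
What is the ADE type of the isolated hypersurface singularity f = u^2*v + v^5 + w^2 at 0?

The Hessian of f at 0 is [[0, 0, 0], [0, 0, 0], [0, 0, 2]] with rank 1, so corank 2. A Groebner basis of the Jacobian ideal J(f) in C{u,v,w} is {u^2/5 + v^4, u^3, u*v, w}; counting standard monomials gives mu = 6. Corank 2; j^3 = u^2*v has shape L^2 M (L != M), so D-series; mu = 6 gives D_6.

D_{6}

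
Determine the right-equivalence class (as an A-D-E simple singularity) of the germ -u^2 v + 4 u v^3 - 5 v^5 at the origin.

D_{6}

The Hessian of f at 0 is [[0, 0], [0, 0]] with rank 0, so corank 2. A Groebner basis of the Jacobian ideal J(f) in C{u,v} is {u^3, u^2*v, 2*u^2 + u*v^2, -u*v/2 + v^3}; counting standard monomials gives mu = 6. Corank 2; j^3 = -u^2*v has shape L^2 M (L != M), so D-series; mu = 6 gives D_6.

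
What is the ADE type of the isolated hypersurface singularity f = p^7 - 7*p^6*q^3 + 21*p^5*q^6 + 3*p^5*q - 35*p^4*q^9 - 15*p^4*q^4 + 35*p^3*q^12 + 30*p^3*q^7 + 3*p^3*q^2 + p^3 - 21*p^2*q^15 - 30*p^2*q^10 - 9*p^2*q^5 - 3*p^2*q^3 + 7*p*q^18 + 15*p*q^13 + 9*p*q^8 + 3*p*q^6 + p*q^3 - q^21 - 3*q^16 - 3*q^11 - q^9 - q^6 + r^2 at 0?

E_7

The Hessian of f at 0 is [[0, 0, 0], [0, 0, 0], [0, 0, 2]] with rank 1, so corank 2. A Groebner basis of the Jacobian ideal J(f) in C{p,q,r} is {p^3, p*q^2, 3*p^2 + q^3, r}; counting standard monomials gives mu = 7. Corank 2; j^3 = p^3 is a perfect cube, so E-series; the 4-jet and mu = 7 give E_7.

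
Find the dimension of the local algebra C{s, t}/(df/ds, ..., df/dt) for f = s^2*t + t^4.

The Hessian of f at 0 has rank 0. Corank 2; j^3 = s^2*t has shape L^2 M (L != M), so D-series; mu = 5 gives D_5.

5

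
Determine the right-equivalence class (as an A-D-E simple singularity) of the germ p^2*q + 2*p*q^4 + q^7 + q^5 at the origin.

D_6

The Hessian of f at 0 has rank 0. Corank 2; j^3 = p^2*q has shape L^2 M (L != M), so D-series; mu = 6 gives D_6.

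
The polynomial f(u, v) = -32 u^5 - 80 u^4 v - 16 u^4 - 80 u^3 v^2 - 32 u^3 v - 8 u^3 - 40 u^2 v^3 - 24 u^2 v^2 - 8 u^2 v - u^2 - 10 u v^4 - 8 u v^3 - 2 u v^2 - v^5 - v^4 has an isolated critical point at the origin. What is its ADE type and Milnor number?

Type A4, Milnor number mu = 4.

The Hessian of f at 0 has rank 1. Corank 1: A-series; mu = 4 gives A_4.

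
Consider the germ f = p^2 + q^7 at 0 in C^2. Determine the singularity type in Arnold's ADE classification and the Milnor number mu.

The Hessian of f at 0 has rank 1. Corank 1: A-series; mu = 6 gives A_6.

Type A6, Milnor number mu = 6.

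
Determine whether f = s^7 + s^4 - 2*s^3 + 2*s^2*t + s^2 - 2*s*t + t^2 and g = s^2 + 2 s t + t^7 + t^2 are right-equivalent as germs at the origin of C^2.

Yes.

The Hessian of f at 0 is [[2, -2], [-2, 2]] with rank 1, so corank 1. A Groebner basis of the Jacobian ideal J(f) in C{s,t} is {-14*s*t/3 + 5*s/3 + t^4 + 4*t^3/3 + 3*t^2 - 5*t/3, s*t^2 - 4*s*t/3 + s/3 - t^3/3 + t^2 - t/3, s^2 - s + t}; counting standard monomials gives mu = 6. Corank 1: A-series; mu = 6 gives A_6. The Hessian of g at 0 is [[2, 2], [2, 2]] with rank 1, so corank 1. A Groebner basis of the Jacobian ideal J(g) in C{s,t} is {t^6, s + t}; counting standard monomials gives mu = 6. Corank 1: A-series; mu = 6 gives A_6. Both have type A_6, hence right-equivalent.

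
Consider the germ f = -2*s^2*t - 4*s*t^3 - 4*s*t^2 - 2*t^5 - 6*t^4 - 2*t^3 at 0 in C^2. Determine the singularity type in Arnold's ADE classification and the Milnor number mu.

Type D_{5}, Milnor number mu = 5.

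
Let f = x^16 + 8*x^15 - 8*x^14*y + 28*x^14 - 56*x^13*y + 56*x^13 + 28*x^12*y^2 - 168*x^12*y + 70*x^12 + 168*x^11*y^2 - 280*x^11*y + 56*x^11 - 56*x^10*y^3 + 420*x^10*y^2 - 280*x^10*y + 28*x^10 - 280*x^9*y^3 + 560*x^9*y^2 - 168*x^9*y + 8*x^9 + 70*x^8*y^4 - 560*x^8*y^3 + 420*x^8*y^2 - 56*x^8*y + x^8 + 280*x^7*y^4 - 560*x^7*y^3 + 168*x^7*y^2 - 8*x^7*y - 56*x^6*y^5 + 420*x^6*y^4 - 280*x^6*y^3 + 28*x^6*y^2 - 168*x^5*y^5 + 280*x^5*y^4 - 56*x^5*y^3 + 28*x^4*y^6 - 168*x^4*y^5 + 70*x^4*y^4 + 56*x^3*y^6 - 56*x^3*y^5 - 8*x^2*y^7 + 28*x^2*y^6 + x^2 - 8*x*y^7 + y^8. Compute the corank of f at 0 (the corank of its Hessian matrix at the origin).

Hessian at 0 has rank 1.

1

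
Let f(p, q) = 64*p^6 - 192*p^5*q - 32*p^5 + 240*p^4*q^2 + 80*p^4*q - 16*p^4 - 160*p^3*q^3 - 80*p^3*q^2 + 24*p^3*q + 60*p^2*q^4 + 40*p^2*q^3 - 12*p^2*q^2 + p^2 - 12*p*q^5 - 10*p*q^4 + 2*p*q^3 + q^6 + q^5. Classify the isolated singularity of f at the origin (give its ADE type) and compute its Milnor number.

Type A_4, Milnor number mu = 4.

The Hessian of f at 0 has rank 1. Corank 1: A-series; mu = 4 gives A_4.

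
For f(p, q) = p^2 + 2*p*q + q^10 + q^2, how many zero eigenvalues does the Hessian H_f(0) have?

The Hessian at 0 is [[2, 2], [2, 2]] of rank 1; hence corank 1.

1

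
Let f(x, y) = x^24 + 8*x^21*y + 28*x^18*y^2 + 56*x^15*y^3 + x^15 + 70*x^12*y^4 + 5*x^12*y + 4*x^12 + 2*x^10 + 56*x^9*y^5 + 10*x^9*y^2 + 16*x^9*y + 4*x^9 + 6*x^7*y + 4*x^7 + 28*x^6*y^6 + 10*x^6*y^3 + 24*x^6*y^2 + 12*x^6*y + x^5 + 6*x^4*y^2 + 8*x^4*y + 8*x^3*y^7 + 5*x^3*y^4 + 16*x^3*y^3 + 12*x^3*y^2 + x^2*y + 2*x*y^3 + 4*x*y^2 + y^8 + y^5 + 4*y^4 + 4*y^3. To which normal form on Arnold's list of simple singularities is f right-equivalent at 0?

The Hessian of f at 0 has rank 0. Corank 2; j^3 = y*(x + 2*y)^2 has shape L^2 M (L != M), so D-series; mu = 9 gives D_9.

D_{9}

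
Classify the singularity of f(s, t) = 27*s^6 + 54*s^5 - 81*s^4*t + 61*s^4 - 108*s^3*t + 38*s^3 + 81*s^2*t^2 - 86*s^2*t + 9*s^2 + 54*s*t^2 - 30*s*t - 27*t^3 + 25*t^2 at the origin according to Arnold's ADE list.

A_{2}

The Hessian of f at 0 is [[18, -30], [-30, 50]] with rank 1, so corank 1. A Groebner basis of the Jacobian ideal J(f) in C{s,t} is {t^2, s - 5*t/3}; counting standard monomials gives mu = 2. Corank 1: A-series; mu = 2 gives A_2.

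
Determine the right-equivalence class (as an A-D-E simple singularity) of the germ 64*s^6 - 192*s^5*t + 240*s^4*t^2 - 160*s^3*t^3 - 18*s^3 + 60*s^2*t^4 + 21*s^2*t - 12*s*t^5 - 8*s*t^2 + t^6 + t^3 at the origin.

D_{7}

The Hessian of f at 0 has rank 0. Corank 2; j^3 = -(2*s - t)*(3*s - t)^2 has shape L^2 M (L != M), so D-series; mu = 7 gives D_7.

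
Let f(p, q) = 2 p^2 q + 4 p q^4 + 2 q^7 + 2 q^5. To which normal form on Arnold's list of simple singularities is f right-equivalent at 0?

D6

The Hessian of f at 0 has rank 0. Corank 2; j^3 = 2*p^2*q has shape L^2 M (L != M), so D-series; mu = 6 gives D_6.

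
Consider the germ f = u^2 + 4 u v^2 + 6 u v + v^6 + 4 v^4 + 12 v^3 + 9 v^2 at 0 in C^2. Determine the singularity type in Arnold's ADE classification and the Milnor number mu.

The Hessian of f at 0 has rank 1. Corank 1: A-series; mu = 5 gives A_5.

Type A_5, Milnor number mu = 5.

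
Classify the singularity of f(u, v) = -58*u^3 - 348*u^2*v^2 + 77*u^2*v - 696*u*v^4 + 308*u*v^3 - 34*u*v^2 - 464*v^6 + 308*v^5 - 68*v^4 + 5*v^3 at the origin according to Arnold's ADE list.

D_4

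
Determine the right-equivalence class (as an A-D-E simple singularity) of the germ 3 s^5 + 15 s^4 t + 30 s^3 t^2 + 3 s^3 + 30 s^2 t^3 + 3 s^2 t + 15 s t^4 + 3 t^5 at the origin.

The Hessian of f at 0 is [[0, 0], [0, 0]] with rank 0, so corank 2. A Groebner basis of the Jacobian ideal J(f) in C{s,t} is {-s*t/5 + t^4, s*t^2, s^2 + s*t}; counting standard monomials gives mu = 6. Corank 2; j^3 = 3*s^2*(s + t) has shape L^2 M (L != M), so D-series; mu = 6 gives D_6.

D_6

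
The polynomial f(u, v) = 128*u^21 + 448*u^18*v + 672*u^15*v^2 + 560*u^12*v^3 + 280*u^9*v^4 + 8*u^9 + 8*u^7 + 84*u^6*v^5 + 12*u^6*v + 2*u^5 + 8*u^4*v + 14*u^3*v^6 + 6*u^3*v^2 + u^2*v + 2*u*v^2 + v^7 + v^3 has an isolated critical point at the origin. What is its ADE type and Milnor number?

Type D8, Milnor number mu = 8.

The Hessian of f at 0 has rank 0. Corank 2; j^3 = v*(u + v)^2 has shape L^2 M (L != M), so D-series; mu = 8 gives D_8.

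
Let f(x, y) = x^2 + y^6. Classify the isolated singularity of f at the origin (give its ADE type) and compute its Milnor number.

The Hessian of f at 0 is [[2, 0], [0, 0]] with rank 1, so corank 1. A Groebner basis of the Jacobian ideal J(f) in C{x,y} is {y^5, x}; counting standard monomials gives mu = 5. Corank 1: A-series; mu = 5 gives A_5.

Type A5, Milnor number mu = 5.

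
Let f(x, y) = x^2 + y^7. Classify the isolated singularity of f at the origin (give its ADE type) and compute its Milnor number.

The Hessian of f at 0 has rank 1. Corank 1: A-series; mu = 6 gives A_6.

Type A_6, Milnor number mu = 6.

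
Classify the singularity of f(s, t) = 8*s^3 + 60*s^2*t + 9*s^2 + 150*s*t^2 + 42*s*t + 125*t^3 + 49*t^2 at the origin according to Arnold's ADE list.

A_2

The Hessian of f at 0 is [[18, 42], [42, 98]] with rank 1, so corank 1. A Groebner basis of the Jacobian ideal J(f) in C{s,t} is {t^2, s + 7*t/3}; counting standard monomials gives mu = 2. Corank 1: A-series; mu = 2 gives A_2.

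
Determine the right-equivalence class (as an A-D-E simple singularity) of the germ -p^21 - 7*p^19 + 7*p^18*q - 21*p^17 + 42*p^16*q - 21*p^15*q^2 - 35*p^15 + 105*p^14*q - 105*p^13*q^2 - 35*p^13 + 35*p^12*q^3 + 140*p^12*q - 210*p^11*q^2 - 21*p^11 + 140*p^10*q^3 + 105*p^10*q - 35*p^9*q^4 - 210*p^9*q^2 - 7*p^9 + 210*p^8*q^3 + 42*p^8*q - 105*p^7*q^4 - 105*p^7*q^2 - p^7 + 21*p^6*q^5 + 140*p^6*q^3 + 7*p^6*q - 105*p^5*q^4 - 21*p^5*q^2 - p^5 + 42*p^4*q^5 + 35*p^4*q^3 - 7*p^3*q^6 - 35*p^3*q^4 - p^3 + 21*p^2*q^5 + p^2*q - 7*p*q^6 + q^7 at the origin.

The Hessian of f at 0 has rank 0. Corank 2; j^3 = -p^2*(p - q) has shape L^2 M (L != M), so D-series; mu = 8 gives D_8.

D_8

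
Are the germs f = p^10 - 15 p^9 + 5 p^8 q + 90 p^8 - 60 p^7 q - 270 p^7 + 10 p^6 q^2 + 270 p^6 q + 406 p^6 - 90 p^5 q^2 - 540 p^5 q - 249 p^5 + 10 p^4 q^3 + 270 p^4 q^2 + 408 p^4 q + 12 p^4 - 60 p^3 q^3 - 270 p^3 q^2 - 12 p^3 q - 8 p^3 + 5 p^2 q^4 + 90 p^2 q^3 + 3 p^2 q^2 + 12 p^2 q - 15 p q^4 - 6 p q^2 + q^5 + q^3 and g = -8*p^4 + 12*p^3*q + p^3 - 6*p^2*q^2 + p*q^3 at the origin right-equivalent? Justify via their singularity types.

No.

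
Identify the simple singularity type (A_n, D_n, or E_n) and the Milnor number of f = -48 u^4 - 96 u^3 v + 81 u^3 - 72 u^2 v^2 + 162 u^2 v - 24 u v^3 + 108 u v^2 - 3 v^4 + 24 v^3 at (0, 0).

Type E_{6}, Milnor number mu = 6.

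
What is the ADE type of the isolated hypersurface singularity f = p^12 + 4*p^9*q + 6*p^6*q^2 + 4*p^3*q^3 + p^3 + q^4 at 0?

The Hessian of f at 0 has rank 0. Corank 2; j^3 = p^3 is a perfect cube, so E-series; the 4-jet and mu = 6 give E_6.

E_6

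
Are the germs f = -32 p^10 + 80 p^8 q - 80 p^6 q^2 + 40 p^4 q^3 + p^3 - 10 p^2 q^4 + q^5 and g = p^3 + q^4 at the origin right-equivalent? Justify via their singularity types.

No.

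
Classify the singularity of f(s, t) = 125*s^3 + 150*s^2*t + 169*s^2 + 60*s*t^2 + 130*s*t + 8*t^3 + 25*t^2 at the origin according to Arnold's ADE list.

A2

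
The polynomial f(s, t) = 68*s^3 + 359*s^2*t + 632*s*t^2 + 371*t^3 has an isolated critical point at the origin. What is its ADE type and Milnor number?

Type D_{4}, Milnor number mu = 4.

The Hessian of f at 0 is [[0, 0], [0, 0]] with rank 0, so corank 2. A Groebner basis of the Jacobian ideal J(f) in C{s,t} is {t^3, s^2 - 143*t^2/47, s*t + 82*t^2/47}; counting standard monomials gives mu = 4. Corank 2; j^3 = (4*s + 7*t)*(17*s^2 + 60*s*t + 53*t^2) splits into three distinct lines over C (the quadratic factor has nonzero discriminant), so D_4.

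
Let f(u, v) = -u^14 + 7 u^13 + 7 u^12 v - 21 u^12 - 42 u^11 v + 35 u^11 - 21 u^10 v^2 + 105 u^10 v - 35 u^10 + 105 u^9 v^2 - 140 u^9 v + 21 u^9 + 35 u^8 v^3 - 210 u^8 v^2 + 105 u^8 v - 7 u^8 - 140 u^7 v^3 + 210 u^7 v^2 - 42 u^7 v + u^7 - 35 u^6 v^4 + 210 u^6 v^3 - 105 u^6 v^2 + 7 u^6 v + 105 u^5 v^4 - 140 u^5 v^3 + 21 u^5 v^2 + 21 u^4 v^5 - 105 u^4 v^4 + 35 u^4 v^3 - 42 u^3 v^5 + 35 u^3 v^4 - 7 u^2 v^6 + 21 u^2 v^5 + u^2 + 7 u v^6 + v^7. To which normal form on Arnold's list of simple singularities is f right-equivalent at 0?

A_6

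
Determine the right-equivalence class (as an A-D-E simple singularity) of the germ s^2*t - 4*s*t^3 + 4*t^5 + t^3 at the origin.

The Hessian of f at 0 is [[0, 0], [0, 0]] with rank 0, so corank 2. A Groebner basis of the Jacobian ideal J(f) in C{s,t} is {t^3, s^2 + 3*t^2, s*t}; counting standard monomials gives mu = 4. Corank 2; j^3 = t*(s^2 + t^2) splits into three distinct lines over C (the quadratic factor has nonzero discriminant), so D_4.

D_{4}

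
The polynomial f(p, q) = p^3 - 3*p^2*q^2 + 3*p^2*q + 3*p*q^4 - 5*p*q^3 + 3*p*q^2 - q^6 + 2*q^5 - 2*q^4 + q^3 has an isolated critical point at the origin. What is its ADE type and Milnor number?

Type E_7, Milnor number mu = 7.

The Hessian of f at 0 is [[0, 0], [0, 0]] with rank 0, so corank 2. A Groebner basis of the Jacobian ideal J(f) in C{p,q} is {-p^2 - 2*p*q + q^4 - q^3/3 - q^2, p^3 - 4*p^2 - 8*p*q - q^3/3 - 4*q^2, p^2*q + 7*p^2/3 + 14*p*q/3 - 2*q^3/9 + 7*q^2/3, -p^2 + p*q^2 - 2*p*q + 2*q^3/3 - q^2}; counting standard monomials gives mu = 7. Corank 2; j^3 = (p + q)^3 is a perfect cube, so E-series; the 4-jet and mu = 7 give E_7.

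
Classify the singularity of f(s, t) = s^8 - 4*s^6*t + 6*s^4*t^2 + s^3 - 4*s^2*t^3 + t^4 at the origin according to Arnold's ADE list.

E6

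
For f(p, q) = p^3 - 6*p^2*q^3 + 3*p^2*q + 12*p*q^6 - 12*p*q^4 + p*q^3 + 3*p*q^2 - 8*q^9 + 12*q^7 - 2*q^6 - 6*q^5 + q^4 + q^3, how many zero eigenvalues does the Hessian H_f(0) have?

2

Hessian at 0 has rank 0.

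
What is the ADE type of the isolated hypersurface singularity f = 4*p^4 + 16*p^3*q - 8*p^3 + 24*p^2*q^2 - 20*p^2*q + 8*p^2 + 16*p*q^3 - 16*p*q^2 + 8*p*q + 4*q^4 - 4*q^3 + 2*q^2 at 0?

A3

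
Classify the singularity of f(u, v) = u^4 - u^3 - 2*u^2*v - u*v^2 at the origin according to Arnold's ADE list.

D_{5}

The Hessian of f at 0 is [[0, 0], [0, 0]] with rank 0, so corank 2. A Groebner basis of the Jacobian ideal J(f) in C{u,v} is {u*v^2 - u*v/4 - v^2/4, u*v/4 + v^3 + v^2/4, u^2 + u*v}; counting standard monomials gives mu = 5. Corank 2; j^3 = -u*(u + v)^2 has shape L^2 M (L != M), so D-series; mu = 5 gives D_5.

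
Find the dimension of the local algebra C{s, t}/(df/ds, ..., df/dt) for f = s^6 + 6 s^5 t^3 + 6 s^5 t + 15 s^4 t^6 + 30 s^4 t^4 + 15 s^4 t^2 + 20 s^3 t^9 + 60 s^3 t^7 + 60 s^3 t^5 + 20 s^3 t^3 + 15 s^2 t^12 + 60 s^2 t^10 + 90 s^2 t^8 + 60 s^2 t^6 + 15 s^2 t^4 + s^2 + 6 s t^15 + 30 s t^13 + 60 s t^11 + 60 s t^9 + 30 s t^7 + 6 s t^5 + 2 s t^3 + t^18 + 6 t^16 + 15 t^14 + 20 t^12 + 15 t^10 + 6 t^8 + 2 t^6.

The Hessian of f at 0 has rank 1. Corank 1: A-series; mu = 5 gives A_5.

5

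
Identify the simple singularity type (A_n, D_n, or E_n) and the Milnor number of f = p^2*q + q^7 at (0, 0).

Type D_{8}, Milnor number mu = 8.

The Hessian of f at 0 is [[0, 0], [0, 0]] with rank 0, so corank 2. A Groebner basis of the Jacobian ideal J(f) in C{p,q} is {p^2/7 + q^6, p^3, p*q}; counting standard monomials gives mu = 8. Corank 2; j^3 = p^2*q has shape L^2 M (L != M), so D-series; mu = 8 gives D_8.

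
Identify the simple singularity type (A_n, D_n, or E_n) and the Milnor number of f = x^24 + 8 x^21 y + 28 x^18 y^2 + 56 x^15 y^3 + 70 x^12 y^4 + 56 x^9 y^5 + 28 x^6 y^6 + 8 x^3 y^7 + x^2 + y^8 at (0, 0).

The Hessian of f at 0 has rank 1. Corank 1: A-series; mu = 7 gives A_7.

Type A7, Milnor number mu = 7.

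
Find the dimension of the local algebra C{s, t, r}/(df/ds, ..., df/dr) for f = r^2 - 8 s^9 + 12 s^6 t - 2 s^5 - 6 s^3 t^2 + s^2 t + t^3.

4

The Hessian of f at 0 has rank 1. Corank 2; j^3 = t*(s^2 + t^2) splits into three distinct lines over C (the quadratic factor has nonzero discriminant), so D_4.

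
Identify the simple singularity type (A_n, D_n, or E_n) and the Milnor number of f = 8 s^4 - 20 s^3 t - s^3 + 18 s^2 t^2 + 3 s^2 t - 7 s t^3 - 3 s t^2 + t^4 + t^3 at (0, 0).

Type E7, Milnor number mu = 7.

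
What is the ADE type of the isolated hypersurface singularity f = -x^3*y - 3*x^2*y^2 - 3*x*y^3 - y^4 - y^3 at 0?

E_7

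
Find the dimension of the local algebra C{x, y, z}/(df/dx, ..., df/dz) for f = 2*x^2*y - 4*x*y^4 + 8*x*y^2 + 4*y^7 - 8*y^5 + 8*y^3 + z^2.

8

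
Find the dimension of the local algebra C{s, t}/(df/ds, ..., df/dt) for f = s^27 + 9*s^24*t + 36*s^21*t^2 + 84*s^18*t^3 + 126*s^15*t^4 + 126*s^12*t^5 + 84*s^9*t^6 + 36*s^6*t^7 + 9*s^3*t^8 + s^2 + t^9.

The Hessian of f at 0 is [[2, 0], [0, 0]] with rank 1, so corank 1. A Groebner basis of the Jacobian ideal J(f) in C{s,t} is {t^8, s}; counting standard monomials gives mu = 8. Corank 1: A-series; mu = 8 gives A_8.

8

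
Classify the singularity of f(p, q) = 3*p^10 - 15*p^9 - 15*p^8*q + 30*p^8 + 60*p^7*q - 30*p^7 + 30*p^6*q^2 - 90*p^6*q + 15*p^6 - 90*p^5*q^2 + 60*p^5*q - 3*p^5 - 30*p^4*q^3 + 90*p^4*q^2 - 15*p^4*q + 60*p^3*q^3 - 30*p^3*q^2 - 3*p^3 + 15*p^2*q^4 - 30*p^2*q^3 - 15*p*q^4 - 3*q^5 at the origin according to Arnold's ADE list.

E8

The Hessian of f at 0 has rank 0. Corank 2; j^3 = -3*p^3 is a perfect cube, so E-series; the 5-jet and mu = 8 give E_8.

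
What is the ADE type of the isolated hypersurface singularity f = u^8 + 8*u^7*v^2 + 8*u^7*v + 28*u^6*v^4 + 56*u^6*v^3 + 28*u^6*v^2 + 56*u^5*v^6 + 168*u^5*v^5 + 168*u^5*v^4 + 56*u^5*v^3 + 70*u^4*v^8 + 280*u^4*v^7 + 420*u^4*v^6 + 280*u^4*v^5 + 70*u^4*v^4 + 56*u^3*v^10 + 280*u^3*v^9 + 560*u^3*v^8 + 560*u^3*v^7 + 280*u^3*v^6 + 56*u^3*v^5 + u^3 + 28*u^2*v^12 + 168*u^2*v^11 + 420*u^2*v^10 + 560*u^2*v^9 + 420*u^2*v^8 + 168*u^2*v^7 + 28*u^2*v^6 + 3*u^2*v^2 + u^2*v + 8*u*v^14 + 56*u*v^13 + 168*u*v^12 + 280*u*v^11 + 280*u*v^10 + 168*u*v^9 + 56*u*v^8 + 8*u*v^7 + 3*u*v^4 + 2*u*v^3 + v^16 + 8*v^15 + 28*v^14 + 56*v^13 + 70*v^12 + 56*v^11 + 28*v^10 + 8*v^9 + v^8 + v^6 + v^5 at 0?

D_9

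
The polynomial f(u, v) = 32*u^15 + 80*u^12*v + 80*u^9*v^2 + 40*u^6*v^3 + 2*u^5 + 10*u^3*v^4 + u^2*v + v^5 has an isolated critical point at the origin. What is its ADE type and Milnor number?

Type D_{6}, Milnor number mu = 6.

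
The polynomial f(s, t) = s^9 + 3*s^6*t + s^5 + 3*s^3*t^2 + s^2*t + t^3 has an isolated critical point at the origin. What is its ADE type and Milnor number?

The Hessian of f at 0 is [[0, 0], [0, 0]] with rank 0, so corank 2. A Groebner basis of the Jacobian ideal J(f) in C{s,t} is {t^3, s^2 + 3*t^2, s*t}; counting standard monomials gives mu = 4. Corank 2; j^3 = t*(s^2 + t^2) splits into three distinct lines over C (the quadratic factor has nonzero discriminant), so D_4.

Type D_{4}, Milnor number mu = 4.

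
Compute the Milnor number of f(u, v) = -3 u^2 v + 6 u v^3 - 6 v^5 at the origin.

6

The Hessian of f at 0 is [[0, 0], [0, 0]] with rank 0, so corank 2. A Groebner basis of the Jacobian ideal J(f) in C{u,v} is {u^3, u^2*v, u^2/4 + u*v^2, -u*v + v^3}; counting standard monomials gives mu = 6. Corank 2; j^3 = -3*u^2*v has shape L^2 M (L != M), so D-series; mu = 6 gives D_6.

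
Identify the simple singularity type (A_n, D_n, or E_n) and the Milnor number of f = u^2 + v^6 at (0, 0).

Type A_5, Milnor number mu = 5.

The Hessian of f at 0 has rank 1. Corank 1: A-series; mu = 5 gives A_5.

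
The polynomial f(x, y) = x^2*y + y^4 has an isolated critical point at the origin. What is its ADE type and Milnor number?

The Hessian of f at 0 is [[0, 0], [0, 0]] with rank 0, so corank 2. A Groebner basis of the Jacobian ideal J(f) in C{x,y} is {x^3, x^2/4 + y^3, x*y}; counting standard monomials gives mu = 5. Corank 2; j^3 = x^2*y has shape L^2 M (L != M), so D-series; mu = 5 gives D_5.

Type D_5, Milnor number mu = 5.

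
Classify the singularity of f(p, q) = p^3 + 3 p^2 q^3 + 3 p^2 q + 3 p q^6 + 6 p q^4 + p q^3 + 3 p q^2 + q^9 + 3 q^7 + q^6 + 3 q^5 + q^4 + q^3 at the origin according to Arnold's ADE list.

E7

The Hessian of f at 0 is [[0, 0], [0, 0]] with rank 0, so corank 2. A Groebner basis of the Jacobian ideal J(f) in C{p,q} is {p^3 + 3*p^2*q + 6*p^2 + 12*p*q + 6*q^2, -3*p^2 + p*q^2 - 6*p*q - 3*q^2, 3*p^2 + 6*p*q + q^3 + 3*q^2}; counting standard monomials gives mu = 7. Corank 2; j^3 = (p + q)^3 is a perfect cube, so E-series; the 4-jet and mu = 7 give E_7.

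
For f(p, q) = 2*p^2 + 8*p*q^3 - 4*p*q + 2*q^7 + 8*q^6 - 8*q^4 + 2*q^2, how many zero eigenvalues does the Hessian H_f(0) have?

1

Hessian at 0 has rank 1.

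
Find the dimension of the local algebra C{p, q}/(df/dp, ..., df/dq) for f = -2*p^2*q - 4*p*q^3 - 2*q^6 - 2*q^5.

7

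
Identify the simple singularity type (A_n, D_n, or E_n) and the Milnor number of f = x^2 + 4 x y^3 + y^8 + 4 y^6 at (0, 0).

Type A_7, Milnor number mu = 7.

The Hessian of f at 0 is [[2, 0], [0, 0]] with rank 1, so corank 1. A Groebner basis of the Jacobian ideal J(f) in C{x,y} is {x^3, x^2*y, x/2 + y^3}; counting standard monomials gives mu = 7. Corank 1: A-series; mu = 7 gives A_7.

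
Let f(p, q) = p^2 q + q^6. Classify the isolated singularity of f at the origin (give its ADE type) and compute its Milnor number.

The Hessian of f at 0 has rank 0. Corank 2; j^3 = p^2*q has shape L^2 M (L != M), so D-series; mu = 7 gives D_7.

Type D_{7}, Milnor number mu = 7.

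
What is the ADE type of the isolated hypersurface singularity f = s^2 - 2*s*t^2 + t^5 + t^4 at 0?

The Hessian of f at 0 is [[2, 0], [0, 0]] with rank 1, so corank 1. A Groebner basis of the Jacobian ideal J(f) in C{s,t} is {s^2, -s + t^2}; counting standard monomials gives mu = 4. Corank 1: A-series; mu = 4 gives A_4.

A_4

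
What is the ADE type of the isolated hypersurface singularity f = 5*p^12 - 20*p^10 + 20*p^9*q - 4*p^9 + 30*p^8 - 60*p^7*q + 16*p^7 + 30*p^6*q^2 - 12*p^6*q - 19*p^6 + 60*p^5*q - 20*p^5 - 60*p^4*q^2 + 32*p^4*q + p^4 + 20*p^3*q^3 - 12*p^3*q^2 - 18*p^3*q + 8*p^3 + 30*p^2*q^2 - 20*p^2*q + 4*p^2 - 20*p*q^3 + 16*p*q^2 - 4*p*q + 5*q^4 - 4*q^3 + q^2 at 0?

A3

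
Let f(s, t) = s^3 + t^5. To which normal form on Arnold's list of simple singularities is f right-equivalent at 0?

E8

The Hessian of f at 0 has rank 0. Corank 2; j^3 = s^3 is a perfect cube, so E-series; the 5-jet and mu = 8 give E_8.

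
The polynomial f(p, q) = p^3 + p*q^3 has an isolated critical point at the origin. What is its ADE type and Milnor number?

The Hessian of f at 0 has rank 0. Corank 2; j^3 = p^3 is a perfect cube, so E-series; the 4-jet and mu = 7 give E_7.

Type E_{7}, Milnor number mu = 7.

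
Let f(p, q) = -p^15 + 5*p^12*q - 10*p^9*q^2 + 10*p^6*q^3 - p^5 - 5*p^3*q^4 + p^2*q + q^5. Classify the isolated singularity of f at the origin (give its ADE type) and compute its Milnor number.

Type D_{6}, Milnor number mu = 6.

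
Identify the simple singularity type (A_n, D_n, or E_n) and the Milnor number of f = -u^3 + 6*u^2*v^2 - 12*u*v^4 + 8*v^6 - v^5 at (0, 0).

Type E_8, Milnor number mu = 8.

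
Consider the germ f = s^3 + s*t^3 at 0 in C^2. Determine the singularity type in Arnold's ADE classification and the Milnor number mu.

Type E_7, Milnor number mu = 7.

The Hessian of f at 0 is [[0, 0], [0, 0]] with rank 0, so corank 2. A Groebner basis of the Jacobian ideal J(f) in C{s,t} is {s^3, s*t^2, 3*s^2 + t^3}; counting standard monomials gives mu = 7. Corank 2; j^3 = s^3 is a perfect cube, so E-series; the 4-jet and mu = 7 give E_7.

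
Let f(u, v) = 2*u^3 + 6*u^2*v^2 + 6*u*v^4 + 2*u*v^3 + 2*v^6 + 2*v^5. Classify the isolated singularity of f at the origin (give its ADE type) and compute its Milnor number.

Type E_7, Milnor number mu = 7.

The Hessian of f at 0 has rank 0. Corank 2; j^3 = 2*u^3 is a perfect cube, so E-series; the 4-jet and mu = 7 give E_7.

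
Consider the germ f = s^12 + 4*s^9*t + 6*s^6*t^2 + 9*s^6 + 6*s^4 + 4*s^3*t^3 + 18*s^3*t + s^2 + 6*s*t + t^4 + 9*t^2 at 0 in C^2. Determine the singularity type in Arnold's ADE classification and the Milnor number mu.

Type A_{3}, Milnor number mu = 3.

The Hessian of f at 0 has rank 1. Corank 1: A-series; mu = 3 gives A_3.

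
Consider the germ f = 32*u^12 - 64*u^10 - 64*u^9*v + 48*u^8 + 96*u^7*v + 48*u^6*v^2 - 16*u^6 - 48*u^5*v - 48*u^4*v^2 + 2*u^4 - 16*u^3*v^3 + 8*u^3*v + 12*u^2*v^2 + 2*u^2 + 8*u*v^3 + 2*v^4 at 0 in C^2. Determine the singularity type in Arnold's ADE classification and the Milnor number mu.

The Hessian of f at 0 has rank 1. Corank 1: A-series; mu = 3 gives A_3.

Type A3, Milnor number mu = 3.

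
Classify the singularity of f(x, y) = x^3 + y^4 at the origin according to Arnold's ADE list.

E_6

The Hessian of f at 0 has rank 0. Corank 2; j^3 = x^3 is a perfect cube, so E-series; the 4-jet and mu = 6 give E_6.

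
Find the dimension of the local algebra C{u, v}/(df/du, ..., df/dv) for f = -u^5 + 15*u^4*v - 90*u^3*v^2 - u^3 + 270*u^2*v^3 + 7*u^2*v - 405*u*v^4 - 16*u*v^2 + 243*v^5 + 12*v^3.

The Hessian of f at 0 is [[0, 0], [0, 0]] with rank 0, so corank 2. A Groebner basis of the Jacobian ideal J(f) in C{u,v} is {u*v/5 + v^4 - 2*v^2/5, u*v^2 - 2*v^3, u^2 - 5*u*v + 6*v^2}; counting standard monomials gives mu = 6. Corank 2; j^3 = -(u - 3*v)*(u - 2*v)^2 has shape L^2 M (L != M), so D-series; mu = 6 gives D_6.

6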